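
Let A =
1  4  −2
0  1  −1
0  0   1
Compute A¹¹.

A = I + N where N = [[0, 4, −2], [0, 0, −1], [0, 0, 0]] is strictly upper-triangular, so N³ = 0.
(I + N)¹¹ = I + 11·N + 55·N² = [[1, 44, −242], [0, 1, −11], [0, 0, 1]].

[[1, 44, −242], [0, 1, −11], [0, 0, 1]]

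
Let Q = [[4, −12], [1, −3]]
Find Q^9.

[[4, −12], [1, −3]]

Q² = Q (a projection; rank 1, trace 1), so Q^9 = Q.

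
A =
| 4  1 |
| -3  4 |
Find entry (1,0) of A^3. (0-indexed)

-135

A^2 = [[13, 8], [-24, 13]]
A^3 = [[28, 45], [-135, 28]]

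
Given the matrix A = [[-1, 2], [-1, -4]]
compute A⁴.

tr A = -5 and det A = 6, so the characteristic polynomial is λ² − (-5)λ + (6) with roots -2 and -3.
Eigenvectors give P = [[-2, 1], [1, -1]] with P⁻¹ = [[-1, -1], [-1, -2]], and A = P·diag(-2, -3)·P⁻¹.
Then A⁴ = P·diag(16, 81)·P⁻¹ = [[-32, 81], [16, -81]] · [[-1, -1], [-1, -2]] = [[-49, -130], [65, 146]].

[[-49, -130], [65, 146]]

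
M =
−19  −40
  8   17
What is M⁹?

tr M = −2 and det M = −3, so the characteristic polynomial is λ² − (−2)λ + (−3) with roots 1 and −3.
Eigenvectors give P = [[−2, 5], [1, −2]] with P⁻¹ = [[2, 5], [1, 2]], and M = P·diag(1, −3)·P⁻¹.
Then M⁹ = P·diag(1, −19683)·P⁻¹ = [[−2, −98415], [1, 39366]] · [[2, 5], [1, 2]] = [[−98419, −196840], [39368, 78737]].

[[−98419, −196840], [39368, 78737]]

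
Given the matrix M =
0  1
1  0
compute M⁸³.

[[0, 1], [1, 0]]

M² = I (check: tr M = 0 and det M = −1), so M⁸³ = M since 83 is odd.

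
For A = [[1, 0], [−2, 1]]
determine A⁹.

A = I + N where N = [[0, 0], [−2, 0]] is strictly lower-triangular, so N² = 0.
(I + N)⁹ = I + 9·N = [[1, 0], [−18, 1]].

[[1, 0], [−18, 1]]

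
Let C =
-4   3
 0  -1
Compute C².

[[16, -15], [0, 1]]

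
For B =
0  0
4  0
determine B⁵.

[[0, 0], [0, 0]]

B is strictly triangular, hence nilpotent: B² = 0, so B⁵ = 0.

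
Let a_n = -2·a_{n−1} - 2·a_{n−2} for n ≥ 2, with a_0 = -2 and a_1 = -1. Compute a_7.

With companion matrix T = [[-2, -2], [1, 0]], [a_n, a_{n−1}]ᵀ = T·[a_{n−1}, a_{n−2}]ᵀ, so [a_7, a_6]ᵀ = T⁶·[a_1, a_0]ᵀ.
T⁶ = [[-8, -16], [8, 8]], giving [a_7, a_6]ᵀ = [[40], [-24]].

40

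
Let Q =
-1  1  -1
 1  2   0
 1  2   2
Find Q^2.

[[1, -1, -1], [1, 5, -1], [3, 9, 3]]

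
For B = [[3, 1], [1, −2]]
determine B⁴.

[[101, 15], [15, 26]]

B² = [[10, 1], [1, 5]]
B³ = [[31, 8], [8, −9]]
B⁴ = [[101, 15], [15, 26]]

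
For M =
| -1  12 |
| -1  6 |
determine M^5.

tr M = 5 and det M = 6, so the characteristic polynomial is λ² − (5)λ + (6) with roots 2 and 3.
Eigenvectors give P = [[4, 3], [1, 1]] with P⁻¹ = [[1, -3], [-1, 4]], and M = P·diag(2, 3)·P⁻¹.
Then M^5 = P·diag(32, 243)·P⁻¹ = [[128, 729], [32, 243]] · [[1, -3], [-1, 4]] = [[-601, 2532], [-211, 876]].

[[-601, 2532], [-211, 876]]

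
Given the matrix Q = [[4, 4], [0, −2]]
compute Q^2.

[[16, 8], [0, 4]]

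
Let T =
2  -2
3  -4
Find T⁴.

[[-20, 32], [-48, 76]]

T² = [[-2, 4], [-6, 10]]
T³ = [[8, -12], [18, -28]]
T⁴ = [[-20, 32], [-48, 76]]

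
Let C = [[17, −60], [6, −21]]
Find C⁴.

tr C = −4 and det C = 3, so the characteristic polynomial is λ² − (−4)λ + (3) with roots −3 and −1.
Eigenvectors give P = [[−3, −10], [−1, −3]] with P⁻¹ = [[3, −10], [−1, 3]], and C = P·diag(−3, −1)·P⁻¹.
Then C⁴ = P·diag(81, 1)·P⁻¹ = [[−243, −10], [−81, −3]] · [[3, −10], [−1, 3]] = [[−719, 2400], [−240, 801]].

[[−719, 2400], [−240, 801]]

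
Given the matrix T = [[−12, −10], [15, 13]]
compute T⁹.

[[−40902, −40390], [60585, 60073]]

tr T = 1 and det T = −6, so the characteristic polynomial is λ² − (1)λ + (−6) with roots 3 and −2.
Eigenvectors give P = [[−2, 1], [3, −1]] with P⁻¹ = [[1, 1], [3, 2]], and T = P·diag(3, −2)·P⁻¹.
Then T⁹ = P·diag(19683, −512)·P⁻¹ = [[−39366, −512], [59049, 512]] · [[1, 1], [3, 2]] = [[−40902, −40390], [60585, 60073]].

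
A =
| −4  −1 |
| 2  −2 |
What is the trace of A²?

16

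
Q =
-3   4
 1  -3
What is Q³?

Q² = [[13, -24], [-6, 13]]
Q³ = [[-63, 124], [31, -63]]

[[-63, 124], [31, -63]]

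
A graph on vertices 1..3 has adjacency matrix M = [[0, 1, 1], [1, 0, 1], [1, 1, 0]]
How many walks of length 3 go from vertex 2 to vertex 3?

The number of length-3 walks from vertex 2 to vertex 3 is entry (2,3) of M³, where M is the adjacency matrix.
M² = [[2, 1, 1], [1, 2, 1], [1, 1, 2]]
M³ = [[2, 3, 3], [3, 2, 3], [3, 3, 2]]

3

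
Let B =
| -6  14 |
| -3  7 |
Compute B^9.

B² = B (a projection; rank 1, trace 1), so B^9 = B.

[[-6, 14], [-3, 7]]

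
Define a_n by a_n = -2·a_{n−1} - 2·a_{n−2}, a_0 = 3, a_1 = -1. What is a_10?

-64

With companion matrix Q = [[-2, -2], [1, 0]], [a_n, a_{n−1}]ᵀ = Q·[a_{n−1}, a_{n−2}]ᵀ, so [a_10, a_9]ᵀ = Q^9·[a_1, a_0]ᵀ.
Q^9 = [[-32, -32], [16, 0]], giving [a_10, a_9]ᵀ = [[-64], [-16]].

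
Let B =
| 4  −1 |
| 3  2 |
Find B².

[[13, −6], [18, 1]]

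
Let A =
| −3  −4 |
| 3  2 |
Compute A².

[[−3, 4], [−3, −8]]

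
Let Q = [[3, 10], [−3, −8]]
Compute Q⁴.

[[−309, −650], [195, 406]]

tr Q = −5 and det Q = 6, so the characteristic polynomial is λ² − (−5)λ + (6) with roots −2 and −3.
Eigenvectors give P = [[2, −5], [−1, 3]] with P⁻¹ = [[3, 5], [1, 2]], and Q = P·diag(−2, −3)·P⁻¹.
Then Q⁴ = P·diag(16, 81)·P⁻¹ = [[32, −405], [−16, 243]] · [[3, 5], [1, 2]] = [[−309, −650], [195, 406]].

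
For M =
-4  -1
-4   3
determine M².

[[20, 1], [4, 13]]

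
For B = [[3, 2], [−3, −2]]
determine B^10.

[[3, 2], [−3, −2]]

B² = B (a projection; rank 1, trace 1), so B^10 = B.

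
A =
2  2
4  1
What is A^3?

A^2 = [[12, 6], [12, 9]]
A^3 = [[48, 30], [60, 33]]

[[48, 30], [60, 33]]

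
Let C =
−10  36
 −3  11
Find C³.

[[−28, 108], [−9, 35]]

tr C = 1 and det C = −2, so the characteristic polynomial is λ² − (1)λ + (−2) with roots 2 and −1.
Eigenvectors give P = [[3, −4], [1, −1]] with P⁻¹ = [[−1, 4], [−1, 3]], and C = P·diag(2, −1)·P⁻¹.
Then C³ = P·diag(8, −1)·P⁻¹ = [[24, 4], [8, 1]] · [[−1, 4], [−1, 3]] = [[−28, 108], [−9, 35]].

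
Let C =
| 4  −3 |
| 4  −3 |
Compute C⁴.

C² = [[4, −3], [4, −3]]
C³ = [[4, −3], [4, −3]]
C⁴ = [[4, −3], [4, −3]]

[[4, −3], [4, −3]]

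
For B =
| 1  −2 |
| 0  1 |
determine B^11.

[[1, −22], [0, 1]]

B = I + N where N = [[0, −2], [0, 0]] is strictly upper-triangular, so N^2 = 0.
(I + N)^11 = I + 11·N = [[1, −22], [0, 1]].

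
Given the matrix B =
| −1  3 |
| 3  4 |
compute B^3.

B^2 = [[10, 9], [9, 25]]
B^3 = [[17, 66], [66, 127]]

[[17, 66], [66, 127]]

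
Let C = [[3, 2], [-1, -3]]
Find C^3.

C^2 = [[7, 0], [0, 7]]
C^3 = [[21, 14], [-7, -21]]

[[21, 14], [-7, -21]]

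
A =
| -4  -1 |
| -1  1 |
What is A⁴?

[[298, 57], [57, 13]]

A² = [[17, 3], [3, 2]]
A³ = [[-71, -14], [-14, -1]]
A⁴ = [[298, 57], [57, 13]]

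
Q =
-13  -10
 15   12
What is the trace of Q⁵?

-211

tr Q = -1 and det Q = -6, so the characteristic polynomial is λ² − (-1)λ + (-6) with roots -3 and 2.
Eigenvectors give P = [[-1, -2], [1, 3]] with P⁻¹ = [[-3, -2], [1, 1]], and Q = P·diag(-3, 2)·P⁻¹.
Then Q⁵ = P·diag(-243, 32)·P⁻¹ = [[243, -64], [-243, 96]] · [[-3, -2], [1, 1]] = [[-793, -550], [825, 582]].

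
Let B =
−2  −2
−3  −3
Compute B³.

B² = [[10, 10], [15, 15]]
B³ = [[−50, −50], [−75, −75]]

[[−50, −50], [−75, −75]]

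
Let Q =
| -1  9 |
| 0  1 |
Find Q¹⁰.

[[1, 0], [0, 1]]

Q² = I (check: tr Q = 0 and det Q = -1), so Q¹⁰ = I since 10 is even.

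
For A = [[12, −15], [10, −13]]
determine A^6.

[[−1266, 1995], [−1330, 2059]]

tr A = −1 and det A = −6, so the characteristic polynomial is λ² − (−1)λ + (−6) with roots 2 and −3.
Eigenvectors give P = [[3, 1], [2, 1]] with P⁻¹ = [[1, −1], [−2, 3]], and A = P·diag(2, −3)·P⁻¹.
Then A^6 = P·diag(64, 729)·P⁻¹ = [[192, 729], [128, 729]] · [[1, −1], [−2, 3]] = [[−1266, 1995], [−1330, 2059]].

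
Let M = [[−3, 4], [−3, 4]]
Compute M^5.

[[−3, 4], [−3, 4]]

M² = M (a projection; rank 1, trace 1), so M^5 = M.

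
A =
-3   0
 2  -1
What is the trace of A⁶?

730

tr A = -4 and det A = 3, so the characteristic polynomial is λ² − (-4)λ + (3) with roots -1 and -3.
Eigenvectors give P = [[0, -1], [-1, 1]] with P⁻¹ = [[-1, -1], [-1, 0]], and A = P·diag(-1, -3)·P⁻¹.
Then A⁶ = P·diag(1, 729)·P⁻¹ = [[0, -729], [-1, 729]] · [[-1, -1], [-1, 0]] = [[729, 0], [-728, 1]].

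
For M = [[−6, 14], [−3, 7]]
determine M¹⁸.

M² = M (a projection; rank 1, trace 1), so M¹⁸ = M.

[[−6, 14], [−3, 7]]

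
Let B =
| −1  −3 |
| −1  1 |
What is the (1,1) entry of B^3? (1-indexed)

−4

B^2 = [[4, 0], [0, 4]]
B^3 = [[−4, −12], [−4, 4]]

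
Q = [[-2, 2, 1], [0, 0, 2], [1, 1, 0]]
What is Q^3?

Q^2 = [[5, -3, 2], [2, 2, 0], [-2, 2, 3]]
Q^3 = [[-8, 12, -1], [-4, 4, 6], [7, -1, 2]]

[[-8, 12, -1], [-4, 4, 6], [7, -1, 2]]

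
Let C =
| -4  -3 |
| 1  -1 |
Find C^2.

[[13, 15], [-5, -2]]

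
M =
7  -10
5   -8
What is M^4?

tr M = -1 and det M = -6, so the characteristic polynomial is λ² − (-1)λ + (-6) with roots -3 and 2.
Eigenvectors give P = [[1, 2], [1, 1]] with P⁻¹ = [[-1, 2], [1, -1]], and M = P·diag(-3, 2)·P⁻¹.
Then M^4 = P·diag(81, 16)·P⁻¹ = [[81, 32], [81, 16]] · [[-1, 2], [1, -1]] = [[-49, 130], [-65, 146]].

[[-49, 130], [-65, 146]]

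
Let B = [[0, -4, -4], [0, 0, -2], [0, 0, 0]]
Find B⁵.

B is strictly triangular, hence nilpotent: B³ = 0, so B⁵ = 0.

[[0, 0, 0], [0, 0, 0], [0, 0, 0]]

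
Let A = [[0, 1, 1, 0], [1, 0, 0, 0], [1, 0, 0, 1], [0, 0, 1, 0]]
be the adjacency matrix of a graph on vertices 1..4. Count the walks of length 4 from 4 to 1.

The number of length-4 walks from vertex 4 to vertex 1 is entry (4,1) of A⁴, where A is the adjacency matrix.
A² = [[2, 0, 0, 1], [0, 1, 1, 0], [0, 1, 2, 0], [1, 0, 0, 1]]
A³ = [[0, 2, 3, 0], [2, 0, 0, 1], [3, 0, 0, 2], [0, 1, 2, 0]]
A⁴ = [[5, 0, 0, 3], [0, 2, 3, 0], [0, 3, 5, 0], [3, 0, 0, 2]]

3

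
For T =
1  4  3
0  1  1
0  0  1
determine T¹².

[[1, 48, 300], [0, 1, 12], [0, 0, 1]]

T = I + N where N = [[0, 4, 3], [0, 0, 1], [0, 0, 0]] is strictly upper-triangular, so N³ = 0.
(I + N)¹² = I + 12·N + 66·N² = [[1, 48, 300], [0, 1, 12], [0, 0, 1]].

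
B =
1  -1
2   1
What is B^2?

[[-1, -2], [4, -1]]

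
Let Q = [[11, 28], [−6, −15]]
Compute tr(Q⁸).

6562

tr Q = −4 and det Q = 3, so the characteristic polynomial is λ² − (−4)λ + (3) with roots −3 and −1.
Eigenvectors give P = [[2, 7], [−1, −3]] with P⁻¹ = [[−3, −7], [1, 2]], and Q = P·diag(−3, −1)·P⁻¹.
Then Q⁸ = P·diag(6561, 1)·P⁻¹ = [[13122, 7], [−6561, −3]] · [[−3, −7], [1, 2]] = [[−39359, −91840], [19680, 45921]].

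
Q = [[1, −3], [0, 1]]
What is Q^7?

[[1, −21], [0, 1]]

Q = I + N where N = [[0, −3], [0, 0]] is strictly upper-triangular, so N^2 = 0.
(I + N)^7 = I + 7·N = [[1, −21], [0, 1]].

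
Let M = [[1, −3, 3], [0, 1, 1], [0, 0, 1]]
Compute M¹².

M = I + N where N = [[0, −3, 3], [0, 0, 1], [0, 0, 0]] is strictly upper-triangular, so N³ = 0.
(I + N)¹² = I + 12·N + 66·N² = [[1, −36, −162], [0, 1, 12], [0, 0, 1]].

[[1, −36, −162], [0, 1, 12], [0, 0, 1]]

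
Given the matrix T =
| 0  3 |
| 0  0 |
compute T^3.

[[0, 0], [0, 0]]

T^2 = [[0, 0], [0, 0]]
T^3 = [[0, 0], [0, 0]]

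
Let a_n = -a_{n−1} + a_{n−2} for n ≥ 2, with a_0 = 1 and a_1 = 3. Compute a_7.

With companion matrix A = [[-1, 1], [1, 0]], [a_n, a_{n−1}]ᵀ = A·[a_{n−1}, a_{n−2}]ᵀ, so [a_7, a_6]ᵀ = A^6·[a_1, a_0]ᵀ.
A^6 = [[13, -8], [-8, 5]], giving [a_7, a_6]ᵀ = [[31], [-19]].

31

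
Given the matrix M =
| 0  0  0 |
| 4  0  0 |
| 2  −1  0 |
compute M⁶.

[[0, 0, 0], [0, 0, 0], [0, 0, 0]]

M is strictly triangular, hence nilpotent: M³ = 0, so M⁶ = 0.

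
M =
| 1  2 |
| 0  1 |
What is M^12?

[[1, 24], [0, 1]]

M = I + N where N = [[0, 2], [0, 0]] is strictly upper-triangular, so N^2 = 0.
(I + N)^12 = I + 12·N = [[1, 24], [0, 1]].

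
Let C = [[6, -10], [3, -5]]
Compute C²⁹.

C² = C (a projection; rank 1, trace 1), so C²⁹ = C.

[[6, -10], [3, -5]]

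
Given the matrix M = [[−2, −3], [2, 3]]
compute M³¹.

[[−2, −3], [2, 3]]

M² = M (a projection; rank 1, trace 1), so M³¹ = M.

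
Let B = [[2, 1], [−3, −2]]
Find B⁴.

[[1, 0], [0, 1]]

B² = I (check: tr B = 0 and det B = −1), so B⁴ = I since 4 is even.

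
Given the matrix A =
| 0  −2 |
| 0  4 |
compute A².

[[0, −8], [0, 16]]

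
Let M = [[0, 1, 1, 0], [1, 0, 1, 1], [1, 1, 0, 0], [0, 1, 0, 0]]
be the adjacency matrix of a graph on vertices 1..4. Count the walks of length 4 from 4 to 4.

The number of length-4 walks from vertex 4 to vertex 4 is entry (4,4) of M⁴, where M is the adjacency matrix.
M² = [[2, 1, 1, 1], [1, 3, 1, 0], [1, 1, 2, 1], [1, 0, 1, 1]]
M³ = [[2, 4, 3, 1], [4, 2, 4, 3], [3, 4, 2, 1], [1, 3, 1, 0]]
M⁴ = [[7, 6, 6, 4], [6, 11, 6, 2], [6, 6, 7, 4], [4, 2, 4, 3]]

3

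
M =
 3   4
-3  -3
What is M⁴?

M² = [[-3, 0], [0, -3]]
M³ = [[-9, -12], [9, 9]]
M⁴ = [[9, 0], [0, 9]]

[[9, 0], [0, 9]]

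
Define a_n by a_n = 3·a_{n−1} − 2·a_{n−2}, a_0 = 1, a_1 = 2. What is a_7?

128

With companion matrix B = [[3, −2], [1, 0]], [a_n, a_{n−1}]ᵀ = B·[a_{n−1}, a_{n−2}]ᵀ, so [a_7, a_6]ᵀ = B⁶·[a_1, a_0]ᵀ.
B⁶ = [[127, −126], [63, −62]], giving [a_7, a_6]ᵀ = [[128], [64]].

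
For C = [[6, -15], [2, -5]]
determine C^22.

C² = C (a projection; rank 1, trace 1), so C^22 = C.

[[6, -15], [2, -5]]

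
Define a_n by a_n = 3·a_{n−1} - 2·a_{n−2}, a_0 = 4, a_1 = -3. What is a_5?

With companion matrix M = [[3, -2], [1, 0]], [a_n, a_{n−1}]ᵀ = M·[a_{n−1}, a_{n−2}]ᵀ, so [a_5, a_4]ᵀ = M⁴·[a_1, a_0]ᵀ.
M⁴ = [[31, -30], [15, -14]], giving [a_5, a_4]ᵀ = [[-213], [-101]].

-213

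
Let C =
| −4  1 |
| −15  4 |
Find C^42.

[[1, 0], [0, 1]]

C² = I (check: tr C = 0 and det C = −1), so C^42 = I since 42 is even.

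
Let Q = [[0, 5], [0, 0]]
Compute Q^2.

[[0, 0], [0, 0]]

Q is strictly triangular, hence nilpotent: Q^2 = 0, so Q^2 = 0.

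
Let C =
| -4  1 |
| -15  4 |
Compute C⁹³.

[[-4, 1], [-15, 4]]

C² = I (check: tr C = 0 and det C = -1), so C⁹³ = C since 93 is odd.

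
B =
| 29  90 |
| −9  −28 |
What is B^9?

tr B = 1 and det B = −2, so the characteristic polynomial is λ² − (1)λ + (−2) with roots −1 and 2.
Eigenvectors give P = [[−3, 10], [1, −3]] with P⁻¹ = [[3, 10], [1, 3]], and B = P·diag(−1, 2)·P⁻¹.
Then B^9 = P·diag(−1, 512)·P⁻¹ = [[3, 5120], [−1, −1536]] · [[3, 10], [1, 3]] = [[5129, 15390], [−1539, −4618]].

[[5129, 15390], [−1539, −4618]]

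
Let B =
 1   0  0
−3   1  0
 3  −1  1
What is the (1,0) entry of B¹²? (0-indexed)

B = I + N where N = [[0, 0, 0], [−3, 0, 0], [3, −1, 0]] is strictly lower-triangular, so N³ = 0.
(I + N)¹² = I + 12·N + 66·N² = [[1, 0, 0], [−36, 1, 0], [234, −12, 1]].

−36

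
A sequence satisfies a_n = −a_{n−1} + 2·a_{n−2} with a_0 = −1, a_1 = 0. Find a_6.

−22

With companion matrix Q = [[−1, 2], [1, 0]], [a_n, a_{n−1}]ᵀ = Q·[a_{n−1}, a_{n−2}]ᵀ, so [a_6, a_5]ᵀ = Q⁵·[a_1, a_0]ᵀ.
Q⁵ = [[−21, 22], [11, −10]], giving [a_6, a_5]ᵀ = [[−22], [10]].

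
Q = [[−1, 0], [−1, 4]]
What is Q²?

[[1, 0], [−3, 16]]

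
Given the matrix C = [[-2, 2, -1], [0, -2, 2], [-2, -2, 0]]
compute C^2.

[[6, -6, 6], [-4, 0, -4], [4, 0, -2]]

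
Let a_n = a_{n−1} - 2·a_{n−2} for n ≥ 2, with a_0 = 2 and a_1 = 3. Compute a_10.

With companion matrix B = [[1, -2], [1, 0]], [a_n, a_{n−1}]ᵀ = B·[a_{n−1}, a_{n−2}]ᵀ, so [a_10, a_9]ᵀ = B⁹·[a_1, a_0]ᵀ.
B⁹ = [[-11, 34], [-17, 6]], giving [a_10, a_9]ᵀ = [[35], [-39]].

35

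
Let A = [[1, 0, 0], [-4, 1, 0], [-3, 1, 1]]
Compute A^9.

A = I + N where N = [[0, 0, 0], [-4, 0, 0], [-3, 1, 0]] is strictly lower-triangular, so N^3 = 0.
(I + N)^9 = I + 9·N + 36·N^2 = [[1, 0, 0], [-36, 1, 0], [-171, 9, 1]].

[[1, 0, 0], [-36, 1, 0], [-171, 9, 1]]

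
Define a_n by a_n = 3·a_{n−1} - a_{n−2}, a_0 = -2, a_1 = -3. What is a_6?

-322

With companion matrix A = [[3, -1], [1, 0]], [a_n, a_{n−1}]ᵀ = A·[a_{n−1}, a_{n−2}]ᵀ, so [a_6, a_5]ᵀ = A⁵·[a_1, a_0]ᵀ.
A⁵ = [[144, -55], [55, -21]], giving [a_6, a_5]ᵀ = [[-322], [-123]].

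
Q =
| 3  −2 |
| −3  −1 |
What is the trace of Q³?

62

Q² = [[15, −4], [−6, 7]]
Q³ = [[57, −26], [−39, 5]]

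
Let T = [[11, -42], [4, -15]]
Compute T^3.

tr T = -4 and det T = 3, so the characteristic polynomial is λ² − (-4)λ + (3) with roots -3 and -1.
Eigenvectors give P = [[3, 7], [1, 2]] with P⁻¹ = [[-2, 7], [1, -3]], and T = P·diag(-3, -1)·P⁻¹.
Then T^3 = P·diag(-27, -1)·P⁻¹ = [[-81, -7], [-27, -2]] · [[-2, 7], [1, -3]] = [[155, -546], [52, -183]].

[[155, -546], [52, -183]]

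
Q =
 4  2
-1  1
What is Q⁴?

tr Q = 5 and det Q = 6, so the characteristic polynomial is λ² − (5)λ + (6) with roots 3 and 2.
Eigenvectors give P = [[-2, 1], [1, -1]] with P⁻¹ = [[-1, -1], [-1, -2]], and Q = P·diag(3, 2)·P⁻¹.
Then Q⁴ = P·diag(81, 16)·P⁻¹ = [[-162, 16], [81, -16]] · [[-1, -1], [-1, -2]] = [[146, 130], [-65, -49]].

[[146, 130], [-65, -49]]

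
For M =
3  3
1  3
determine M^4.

[[252, 432], [144, 252]]

M^2 = [[12, 18], [6, 12]]
M^3 = [[54, 90], [30, 54]]
M^4 = [[252, 432], [144, 252]]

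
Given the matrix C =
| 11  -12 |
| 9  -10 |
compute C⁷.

tr C = 1 and det C = -2, so the characteristic polynomial is λ² − (1)λ + (-2) with roots 2 and -1.
Eigenvectors give P = [[4, 1], [3, 1]] with P⁻¹ = [[1, -1], [-3, 4]], and C = P·diag(2, -1)·P⁻¹.
Then C⁷ = P·diag(128, -1)·P⁻¹ = [[512, -1], [384, -1]] · [[1, -1], [-3, 4]] = [[515, -516], [387, -388]].

[[515, -516], [387, -388]]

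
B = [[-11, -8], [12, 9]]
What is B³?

[[-83, -56], [84, 57]]

tr B = -2 and det B = -3, so the characteristic polynomial is λ² − (-2)λ + (-3) with roots -3 and 1.
Eigenvectors give P = [[-1, -2], [1, 3]] with P⁻¹ = [[-3, -2], [1, 1]], and B = P·diag(-3, 1)·P⁻¹.
Then B³ = P·diag(-27, 1)·P⁻¹ = [[27, -2], [-27, 3]] · [[-3, -2], [1, 1]] = [[-83, -56], [84, 57]].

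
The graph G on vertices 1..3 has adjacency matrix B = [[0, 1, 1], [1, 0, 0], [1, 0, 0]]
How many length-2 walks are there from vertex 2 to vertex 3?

1

The number of length-2 walks from vertex 2 to vertex 3 is entry (2,3) of B^2, where B is the adjacency matrix.
B^2 = [[2, 0, 0], [0, 1, 1], [0, 1, 1]]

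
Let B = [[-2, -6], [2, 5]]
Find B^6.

[[-188, -378], [126, 253]]

tr B = 3 and det B = 2, so the characteristic polynomial is λ² − (3)λ + (2) with roots 1 and 2.
Eigenvectors give P = [[-2, -3], [1, 2]] with P⁻¹ = [[-2, -3], [1, 2]], and B = P·diag(1, 2)·P⁻¹.
Then B^6 = P·diag(1, 64)·P⁻¹ = [[-2, -192], [1, 128]] · [[-2, -3], [1, 2]] = [[-188, -378], [126, 253]].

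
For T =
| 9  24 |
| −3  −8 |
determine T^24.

[[9, 24], [−3, −8]]

T² = T (a projection; rank 1, trace 1), so T^24 = T.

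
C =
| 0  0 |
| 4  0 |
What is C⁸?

C is strictly triangular, hence nilpotent: C² = 0, so C⁸ = 0.

[[0, 0], [0, 0]]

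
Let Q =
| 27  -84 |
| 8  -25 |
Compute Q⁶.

[[5097, -15288], [1456, -4367]]

tr Q = 2 and det Q = -3, so the characteristic polynomial is λ² − (2)λ + (-3) with roots 3 and -1.
Eigenvectors give P = [[-7, 3], [-2, 1]] with P⁻¹ = [[-1, 3], [-2, 7]], and Q = P·diag(3, -1)·P⁻¹.
Then Q⁶ = P·diag(729, 1)·P⁻¹ = [[-5103, 3], [-1458, 1]] · [[-1, 3], [-2, 7]] = [[5097, -15288], [1456, -4367]].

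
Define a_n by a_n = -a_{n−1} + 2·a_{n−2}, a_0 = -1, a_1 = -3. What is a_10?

681

With companion matrix M = [[-1, 2], [1, 0]], [a_n, a_{n−1}]ᵀ = M·[a_{n−1}, a_{n−2}]ᵀ, so [a_10, a_9]ᵀ = M⁹·[a_1, a_0]ᵀ.
M⁹ = [[-341, 342], [171, -170]], giving [a_10, a_9]ᵀ = [[681], [-343]].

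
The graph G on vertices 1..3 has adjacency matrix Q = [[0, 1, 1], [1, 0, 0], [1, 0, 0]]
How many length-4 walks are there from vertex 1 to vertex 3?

0

The number of length-4 walks from vertex 1 to vertex 3 is entry (1,3) of Q⁴, where Q is the adjacency matrix.
Q² = [[2, 0, 0], [0, 1, 1], [0, 1, 1]]
Q³ = [[0, 2, 2], [2, 0, 0], [2, 0, 0]]
Q⁴ = [[4, 0, 0], [0, 2, 2], [0, 2, 2]]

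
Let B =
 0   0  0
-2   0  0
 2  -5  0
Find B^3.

[[0, 0, 0], [0, 0, 0], [0, 0, 0]]

B is strictly triangular, hence nilpotent: B^3 = 0, so B^3 = 0.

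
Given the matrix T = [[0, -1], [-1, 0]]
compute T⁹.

[[0, -1], [-1, 0]]

T² = I (check: tr T = 0 and det T = -1), so T⁹ = T since 9 is odd.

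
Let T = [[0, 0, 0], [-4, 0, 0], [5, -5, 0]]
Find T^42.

[[0, 0, 0], [0, 0, 0], [0, 0, 0]]

T is strictly triangular, hence nilpotent: T^3 = 0, so T^42 = 0.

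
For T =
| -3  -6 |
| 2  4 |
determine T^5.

T² = T (a projection; rank 1, trace 1), so T^5 = T.

[[-3, -6], [2, 4]]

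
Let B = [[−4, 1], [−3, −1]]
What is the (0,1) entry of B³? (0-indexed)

18

B² = [[13, −5], [15, −2]]
B³ = [[−37, 18], [−54, 17]]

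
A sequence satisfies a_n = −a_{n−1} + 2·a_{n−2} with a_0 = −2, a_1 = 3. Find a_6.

−107

With companion matrix Q = [[−1, 2], [1, 0]], [a_n, a_{n−1}]ᵀ = Q·[a_{n−1}, a_{n−2}]ᵀ, so [a_6, a_5]ᵀ = Q⁵·[a_1, a_0]ᵀ.
Q⁵ = [[−21, 22], [11, −10]], giving [a_6, a_5]ᵀ = [[−107], [53]].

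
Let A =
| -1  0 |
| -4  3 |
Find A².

[[1, 0], [-8, 9]]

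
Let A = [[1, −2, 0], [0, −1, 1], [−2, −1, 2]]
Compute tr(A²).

4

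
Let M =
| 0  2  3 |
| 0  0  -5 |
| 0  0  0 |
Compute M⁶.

M is strictly triangular, hence nilpotent: M³ = 0, so M⁶ = 0.

[[0, 0, 0], [0, 0, 0], [0, 0, 0]]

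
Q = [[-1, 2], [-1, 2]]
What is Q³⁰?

[[-1, 2], [-1, 2]]

Q² = Q (a projection; rank 1, trace 1), so Q³⁰ = Q.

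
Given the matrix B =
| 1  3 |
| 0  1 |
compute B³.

[[1, 9], [0, 1]]

B = I + N where N = [[0, 3], [0, 0]] is strictly upper-triangular, so N² = 0.
(I + N)³ = I + 3·N = [[1, 9], [0, 1]].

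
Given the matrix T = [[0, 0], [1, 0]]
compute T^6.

T is strictly triangular, hence nilpotent: T^2 = 0, so T^6 = 0.

[[0, 0], [0, 0]]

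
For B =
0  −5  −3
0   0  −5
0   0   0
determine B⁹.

[[0, 0, 0], [0, 0, 0], [0, 0, 0]]

B is strictly triangular, hence nilpotent: B³ = 0, so B⁹ = 0.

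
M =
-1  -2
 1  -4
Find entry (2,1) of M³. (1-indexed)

tr M = -5 and det M = 6, so the characteristic polynomial is λ² − (-5)λ + (6) with roots -3 and -2.
Eigenvectors give P = [[-1, 2], [-1, 1]] with P⁻¹ = [[1, -2], [1, -1]], and M = P·diag(-3, -2)·P⁻¹.
Then M³ = P·diag(-27, -8)·P⁻¹ = [[27, -16], [27, -8]] · [[1, -2], [1, -1]] = [[11, -38], [19, -46]].

19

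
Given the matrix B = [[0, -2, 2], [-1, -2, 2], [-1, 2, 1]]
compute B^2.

[[0, 8, -2], [0, 10, -4], [-3, 0, 3]]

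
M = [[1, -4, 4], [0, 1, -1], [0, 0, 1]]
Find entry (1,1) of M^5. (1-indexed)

1

M = I + N where N = [[0, -4, 4], [0, 0, -1], [0, 0, 0]] is strictly upper-triangular, so N^3 = 0.
(I + N)^5 = I + 5·N + 10·N^2 = [[1, -20, 60], [0, 1, -5], [0, 0, 1]].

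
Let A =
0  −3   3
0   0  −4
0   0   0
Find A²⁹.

[[0, 0, 0], [0, 0, 0], [0, 0, 0]]

A is strictly triangular, hence nilpotent: A³ = 0, so A²⁹ = 0.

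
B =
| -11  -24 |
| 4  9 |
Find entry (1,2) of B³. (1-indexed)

tr B = -2 and det B = -3, so the characteristic polynomial is λ² − (-2)λ + (-3) with roots 1 and -3.
Eigenvectors give P = [[-2, -3], [1, 1]] with P⁻¹ = [[1, 3], [-1, -2]], and B = P·diag(1, -3)·P⁻¹.
Then B³ = P·diag(1, -27)·P⁻¹ = [[-2, 81], [1, -27]] · [[1, 3], [-1, -2]] = [[-83, -168], [28, 57]].

-168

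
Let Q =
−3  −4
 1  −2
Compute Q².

[[5, 20], [−5, 0]]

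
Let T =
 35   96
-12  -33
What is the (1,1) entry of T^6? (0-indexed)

tr T = 2 and det T = -3, so the characteristic polynomial is λ² − (2)λ + (-3) with roots -1 and 3.
Eigenvectors give P = [[-8, -3], [3, 1]] with P⁻¹ = [[1, 3], [-3, -8]], and T = P·diag(-1, 3)·P⁻¹.
Then T^6 = P·diag(1, 729)·P⁻¹ = [[-8, -2187], [3, 729]] · [[1, 3], [-3, -8]] = [[6553, 17472], [-2184, -5823]].

-5823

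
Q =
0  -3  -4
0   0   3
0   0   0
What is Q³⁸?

[[0, 0, 0], [0, 0, 0], [0, 0, 0]]

Q is strictly triangular, hence nilpotent: Q³ = 0, so Q³⁸ = 0.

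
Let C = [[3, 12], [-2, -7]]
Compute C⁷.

[[4371, 13116], [-2186, -6559]]

tr C = -4 and det C = 3, so the characteristic polynomial is λ² − (-4)λ + (3) with roots -3 and -1.
Eigenvectors give P = [[2, 3], [-1, -1]] with P⁻¹ = [[-1, -3], [1, 2]], and C = P·diag(-3, -1)·P⁻¹.
Then C⁷ = P·diag(-2187, -1)·P⁻¹ = [[-4374, -3], [2187, 1]] · [[-1, -3], [1, 2]] = [[4371, 13116], [-2186, -6559]].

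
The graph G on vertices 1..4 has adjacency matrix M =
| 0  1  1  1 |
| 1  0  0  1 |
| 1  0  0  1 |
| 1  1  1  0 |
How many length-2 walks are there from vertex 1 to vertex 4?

2

The number of length-2 walks from vertex 1 to vertex 4 is entry (1,4) of M², where M is the adjacency matrix.
M² = [[3, 1, 1, 2], [1, 2, 2, 1], [1, 2, 2, 1], [2, 1, 1, 3]]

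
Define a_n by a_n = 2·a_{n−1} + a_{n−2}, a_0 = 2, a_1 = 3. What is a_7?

647

With companion matrix C = [[2, 1], [1, 0]], [a_n, a_{n−1}]ᵀ = C·[a_{n−1}, a_{n−2}]ᵀ, so [a_7, a_6]ᵀ = C⁶·[a_1, a_0]ᵀ.
C⁶ = [[169, 70], [70, 29]], giving [a_7, a_6]ᵀ = [[647], [268]].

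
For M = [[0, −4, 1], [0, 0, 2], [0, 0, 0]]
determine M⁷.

M is strictly triangular, hence nilpotent: M³ = 0, so M⁷ = 0.

[[0, 0, 0], [0, 0, 0], [0, 0, 0]]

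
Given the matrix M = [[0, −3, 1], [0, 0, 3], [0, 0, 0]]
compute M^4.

M is strictly triangular, hence nilpotent: M^3 = 0, so M^4 = 0.

[[0, 0, 0], [0, 0, 0], [0, 0, 0]]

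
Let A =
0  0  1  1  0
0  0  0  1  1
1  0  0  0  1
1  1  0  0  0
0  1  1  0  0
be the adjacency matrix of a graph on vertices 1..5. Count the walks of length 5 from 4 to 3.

The number of length-5 walks from vertex 4 to vertex 3 is entry (4,3) of A⁵, where A is the adjacency matrix.
A² = [[2, 1, 0, 0, 1], [1, 2, 1, 0, 0], [0, 1, 2, 1, 0], [0, 0, 1, 2, 1], [1, 0, 0, 1, 2]]
A³ = [[0, 1, 3, 3, 1], [1, 0, 1, 3, 3], [3, 1, 0, 1, 3], [3, 3, 1, 0, 1], [1, 3, 3, 1, 0]]
A⁴ = [[6, 4, 1, 1, 4], [4, 6, 4, 1, 1], [1, 4, 6, 4, 1], [1, 1, 4, 6, 4], [4, 1, 1, 4, 6]]
A⁵ = [[2, 5, 10, 10, 5], [5, 2, 5, 10, 10], [10, 5, 2, 5, 10], [10, 10, 5, 2, 5], [5, 10, 10, 5, 2]]

5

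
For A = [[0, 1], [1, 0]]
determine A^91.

A² = I (check: tr A = 0 and det A = −1), so A^91 = A since 91 is odd.

[[0, 1], [1, 0]]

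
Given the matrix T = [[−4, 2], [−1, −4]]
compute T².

[[14, −16], [8, 14]]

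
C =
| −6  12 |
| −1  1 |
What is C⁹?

tr C = −5 and det C = 6, so the characteristic polynomial is λ² − (−5)λ + (6) with roots −2 and −3.
Eigenvectors give P = [[−3, 4], [−1, 1]] with P⁻¹ = [[1, −4], [1, −3]], and C = P·diag(−2, −3)·P⁻¹.
Then C⁹ = P·diag(−512, −19683)·P⁻¹ = [[1536, −78732], [512, −19683]] · [[1, −4], [1, −3]] = [[−77196, 230052], [−19171, 57001]].

[[−77196, 230052], [−19171, 57001]]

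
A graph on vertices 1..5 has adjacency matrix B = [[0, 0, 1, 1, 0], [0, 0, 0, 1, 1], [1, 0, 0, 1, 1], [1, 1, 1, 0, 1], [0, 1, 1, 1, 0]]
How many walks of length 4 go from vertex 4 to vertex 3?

19

The number of length-4 walks from vertex 4 to vertex 3 is entry (4,3) of B⁴, where B is the adjacency matrix.
B² = [[2, 1, 1, 1, 2], [1, 2, 2, 1, 1], [1, 2, 3, 2, 1], [1, 1, 2, 4, 2], [2, 1, 1, 2, 3]]
B³ = [[2, 3, 5, 6, 3], [3, 2, 3, 6, 5], [5, 3, 4, 7, 7], [6, 6, 7, 6, 7], [3, 5, 7, 7, 4]]
B⁴ = [[11, 9, 11, 13, 14], [9, 11, 14, 13, 11], [11, 14, 19, 19, 14], [13, 13, 19, 26, 19], [14, 11, 14, 19, 19]]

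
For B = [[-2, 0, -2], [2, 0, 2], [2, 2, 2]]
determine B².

[[0, -4, 0], [0, 4, 0], [4, 4, 4]]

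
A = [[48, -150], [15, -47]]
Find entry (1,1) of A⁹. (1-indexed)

201438

tr A = 1 and det A = -6, so the characteristic polynomial is λ² − (1)λ + (-6) with roots 3 and -2.
Eigenvectors give P = [[-10, -3], [-3, -1]] with P⁻¹ = [[-1, 3], [3, -10]], and A = P·diag(3, -2)·P⁻¹.
Then A⁹ = P·diag(19683, -512)·P⁻¹ = [[-196830, 1536], [-59049, 512]] · [[-1, 3], [3, -10]] = [[201438, -605850], [60585, -182267]].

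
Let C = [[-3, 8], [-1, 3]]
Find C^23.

C² = I (check: tr C = 0 and det C = -1), so C^23 = C since 23 is odd.

[[-3, 8], [-1, 3]]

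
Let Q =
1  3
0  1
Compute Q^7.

[[1, 21], [0, 1]]

Q = I + N where N = [[0, 3], [0, 0]] is strictly upper-triangular, so N^2 = 0.
(I + N)^7 = I + 7·N = [[1, 21], [0, 1]].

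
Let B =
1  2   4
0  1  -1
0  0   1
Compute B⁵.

B = I + N where N = [[0, 2, 4], [0, 0, -1], [0, 0, 0]] is strictly upper-triangular, so N³ = 0.
(I + N)⁵ = I + 5·N + 10·N² = [[1, 10, 0], [0, 1, -5], [0, 0, 1]].

[[1, 10, 0], [0, 1, -5], [0, 0, 1]]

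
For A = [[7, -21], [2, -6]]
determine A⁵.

A² = A (a projection; rank 1, trace 1), so A⁵ = A.

[[7, -21], [2, -6]]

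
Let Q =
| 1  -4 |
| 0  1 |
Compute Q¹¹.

Q = I + N where N = [[0, -4], [0, 0]] is strictly upper-triangular, so N² = 0.
(I + N)¹¹ = I + 11·N = [[1, -44], [0, 1]].

[[1, -44], [0, 1]]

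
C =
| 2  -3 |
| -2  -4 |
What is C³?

[[8, -54], [-36, -100]]

C² = [[10, 6], [4, 22]]
C³ = [[8, -54], [-36, -100]]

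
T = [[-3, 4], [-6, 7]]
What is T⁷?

[[-4371, 4372], [-6558, 6559]]

tr T = 4 and det T = 3, so the characteristic polynomial is λ² − (4)λ + (3) with roots 3 and 1.
Eigenvectors give P = [[-2, 1], [-3, 1]] with P⁻¹ = [[1, -1], [3, -2]], and T = P·diag(3, 1)·P⁻¹.
Then T⁷ = P·diag(2187, 1)·P⁻¹ = [[-4374, 1], [-6561, 1]] · [[1, -1], [3, -2]] = [[-4371, 4372], [-6558, 6559]].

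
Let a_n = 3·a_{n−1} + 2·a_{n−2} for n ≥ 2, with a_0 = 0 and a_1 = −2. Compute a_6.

−990

With companion matrix Q = [[3, 2], [1, 0]], [a_n, a_{n−1}]ᵀ = Q·[a_{n−1}, a_{n−2}]ᵀ, so [a_6, a_5]ᵀ = Q⁵·[a_1, a_0]ᵀ.
Q⁵ = [[495, 278], [139, 78]], giving [a_6, a_5]ᵀ = [[−990], [−278]].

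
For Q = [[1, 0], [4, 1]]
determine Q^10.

[[1, 0], [40, 1]]

Q = I + N where N = [[0, 0], [4, 0]] is strictly lower-triangular, so N^2 = 0.
(I + N)^10 = I + 10·N = [[1, 0], [40, 1]].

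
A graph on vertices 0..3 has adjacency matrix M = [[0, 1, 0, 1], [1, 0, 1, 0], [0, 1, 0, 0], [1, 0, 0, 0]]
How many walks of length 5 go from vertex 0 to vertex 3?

5

The number of length-5 walks from vertex 0 to vertex 3 is entry (0,3) of M⁵, where M is the adjacency matrix.
M² = [[2, 0, 1, 0], [0, 2, 0, 1], [1, 0, 1, 0], [0, 1, 0, 1]]
M³ = [[0, 3, 0, 2], [3, 0, 2, 0], [0, 2, 0, 1], [2, 0, 1, 0]]
M⁴ = [[5, 0, 3, 0], [0, 5, 0, 3], [3, 0, 2, 0], [0, 3, 0, 2]]
M⁵ = [[0, 8, 0, 5], [8, 0, 5, 0], [0, 5, 0, 3], [5, 0, 3, 0]]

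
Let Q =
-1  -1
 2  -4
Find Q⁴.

[[-49, 65], [-130, 146]]

tr Q = -5 and det Q = 6, so the characteristic polynomial is λ² − (-5)λ + (6) with roots -2 and -3.
Eigenvectors give P = [[1, -1], [1, -2]] with P⁻¹ = [[2, -1], [1, -1]], and Q = P·diag(-2, -3)·P⁻¹.
Then Q⁴ = P·diag(16, 81)·P⁻¹ = [[16, -81], [16, -162]] · [[2, -1], [1, -1]] = [[-49, 65], [-130, 146]].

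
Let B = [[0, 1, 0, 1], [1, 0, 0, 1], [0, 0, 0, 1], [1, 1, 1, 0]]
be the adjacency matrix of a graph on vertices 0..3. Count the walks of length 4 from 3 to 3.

11

The number of length-4 walks from vertex 3 to vertex 3 is entry (3,3) of B⁴, where B is the adjacency matrix.
B² = [[2, 1, 1, 1], [1, 2, 1, 1], [1, 1, 1, 0], [1, 1, 0, 3]]
B³ = [[2, 3, 1, 4], [3, 2, 1, 4], [1, 1, 0, 3], [4, 4, 3, 2]]
B⁴ = [[7, 6, 4, 6], [6, 7, 4, 6], [4, 4, 3, 2], [6, 6, 2, 11]]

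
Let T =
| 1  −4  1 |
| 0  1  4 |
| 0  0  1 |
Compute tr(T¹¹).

3

T = I + N where N = [[0, −4, 1], [0, 0, 4], [0, 0, 0]] is strictly upper-triangular, so N³ = 0.
(I + N)¹¹ = I + 11·N + 55·N² = [[1, −44, −869], [0, 1, 44], [0, 0, 1]].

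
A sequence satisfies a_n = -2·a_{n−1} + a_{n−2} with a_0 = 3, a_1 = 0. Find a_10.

With companion matrix A = [[-2, 1], [1, 0]], [a_n, a_{n−1}]ᵀ = A·[a_{n−1}, a_{n−2}]ᵀ, so [a_10, a_9]ᵀ = A⁹·[a_1, a_0]ᵀ.
A⁹ = [[-2378, 985], [985, -408]], giving [a_10, a_9]ᵀ = [[2955], [-1224]].

2955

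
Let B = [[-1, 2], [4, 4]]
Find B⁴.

[[153, 198], [396, 648]]

B² = [[9, 6], [12, 24]]
B³ = [[15, 42], [84, 120]]
B⁴ = [[153, 198], [396, 648]]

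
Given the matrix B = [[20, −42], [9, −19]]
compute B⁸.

[[1786, −3570], [765, −1529]]

tr B = 1 and det B = −2, so the characteristic polynomial is λ² − (1)λ + (−2) with roots 2 and −1.
Eigenvectors give P = [[7, 2], [3, 1]] with P⁻¹ = [[1, −2], [−3, 7]], and B = P·diag(2, −1)·P⁻¹.
Then B⁸ = P·diag(256, 1)·P⁻¹ = [[1792, 2], [768, 1]] · [[1, −2], [−3, 7]] = [[1786, −3570], [765, −1529]].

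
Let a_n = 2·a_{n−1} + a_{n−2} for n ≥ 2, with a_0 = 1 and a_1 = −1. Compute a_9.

With companion matrix M = [[2, 1], [1, 0]], [a_n, a_{n−1}]ᵀ = M·[a_{n−1}, a_{n−2}]ᵀ, so [a_9, a_8]ᵀ = M^8·[a_1, a_0]ᵀ.
M^8 = [[985, 408], [408, 169]], giving [a_9, a_8]ᵀ = [[−577], [−239]].

−577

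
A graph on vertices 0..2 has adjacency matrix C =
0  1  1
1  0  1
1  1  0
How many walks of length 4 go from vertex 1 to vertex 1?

6

The number of length-4 walks from vertex 1 to vertex 1 is entry (1,1) of C⁴, where C is the adjacency matrix.
C² = [[2, 1, 1], [1, 2, 1], [1, 1, 2]]
C³ = [[2, 3, 3], [3, 2, 3], [3, 3, 2]]
C⁴ = [[6, 5, 5], [5, 6, 5], [5, 5, 6]]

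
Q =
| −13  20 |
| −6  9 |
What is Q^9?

[[−118093, 196820], [−59046, 98409]]

tr Q = −4 and det Q = 3, so the characteristic polynomial is λ² − (−4)λ + (3) with roots −1 and −3.
Eigenvectors give P = [[−5, 2], [−3, 1]] with P⁻¹ = [[1, −2], [3, −5]], and Q = P·diag(−1, −3)·P⁻¹.
Then Q^9 = P·diag(−1, −19683)·P⁻¹ = [[5, −39366], [3, −19683]] · [[1, −2], [3, −5]] = [[−118093, 196820], [−59046, 98409]].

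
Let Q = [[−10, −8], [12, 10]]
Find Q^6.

tr Q = 0 and det Q = −4, so the characteristic polynomial is λ² − (0)λ + (−4) with roots 2 and −2.
Eigenvectors give P = [[−2, −1], [3, 1]] with P⁻¹ = [[1, 1], [−3, −2]], and Q = P·diag(2, −2)·P⁻¹.
Then Q^6 = P·diag(64, 64)·P⁻¹ = [[−128, −64], [192, 64]] · [[1, 1], [−3, −2]] = [[64, 0], [0, 64]].

[[64, 0], [0, 64]]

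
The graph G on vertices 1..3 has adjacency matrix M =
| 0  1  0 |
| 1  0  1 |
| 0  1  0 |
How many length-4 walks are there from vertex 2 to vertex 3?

0

The number of length-4 walks from vertex 2 to vertex 3 is entry (2,3) of M⁴, where M is the adjacency matrix.
M² = [[1, 0, 1], [0, 2, 0], [1, 0, 1]]
M³ = [[0, 2, 0], [2, 0, 2], [0, 2, 0]]
M⁴ = [[2, 0, 2], [0, 4, 0], [2, 0, 2]]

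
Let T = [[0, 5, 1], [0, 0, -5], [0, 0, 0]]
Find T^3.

T is strictly triangular, hence nilpotent: T^3 = 0, so T^3 = 0.

[[0, 0, 0], [0, 0, 0], [0, 0, 0]]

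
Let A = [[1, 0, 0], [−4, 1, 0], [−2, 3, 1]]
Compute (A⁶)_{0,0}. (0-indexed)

1

A = I + N where N = [[0, 0, 0], [−4, 0, 0], [−2, 3, 0]] is strictly lower-triangular, so N³ = 0.
(I + N)⁶ = I + 6·N + 15·N² = [[1, 0, 0], [−24, 1, 0], [−192, 18, 1]].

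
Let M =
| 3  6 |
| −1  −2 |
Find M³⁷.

[[3, 6], [−1, −2]]

M² = M (a projection; rank 1, trace 1), so M³⁷ = M.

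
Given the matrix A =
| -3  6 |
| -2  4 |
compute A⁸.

A² = A (a projection; rank 1, trace 1), so A⁸ = A.

[[-3, 6], [-2, 4]]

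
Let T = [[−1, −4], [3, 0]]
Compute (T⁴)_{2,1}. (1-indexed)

T² = [[−11, 4], [−3, −12]]
T³ = [[23, 44], [−33, 12]]
T⁴ = [[109, −92], [69, 132]]

69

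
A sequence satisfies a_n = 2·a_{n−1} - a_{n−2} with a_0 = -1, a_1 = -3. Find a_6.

With companion matrix T = [[2, -1], [1, 0]], [a_n, a_{n−1}]ᵀ = T·[a_{n−1}, a_{n−2}]ᵀ, so [a_6, a_5]ᵀ = T⁵·[a_1, a_0]ᵀ.
T⁵ = [[6, -5], [5, -4]], giving [a_6, a_5]ᵀ = [[-13], [-11]].

-13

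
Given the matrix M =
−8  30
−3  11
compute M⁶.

[[−566, 1890], [−189, 631]]

tr M = 3 and det M = 2, so the characteristic polynomial is λ² − (3)λ + (2) with roots 1 and 2.
Eigenvectors give P = [[10, 3], [3, 1]] with P⁻¹ = [[1, −3], [−3, 10]], and M = P·diag(1, 2)·P⁻¹.
Then M⁶ = P·diag(1, 64)·P⁻¹ = [[10, 192], [3, 64]] · [[1, −3], [−3, 10]] = [[−566, 1890], [−189, 631]].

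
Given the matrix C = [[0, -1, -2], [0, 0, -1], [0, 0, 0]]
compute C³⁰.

C is strictly triangular, hence nilpotent: C³ = 0, so C³⁰ = 0.

[[0, 0, 0], [0, 0, 0], [0, 0, 0]]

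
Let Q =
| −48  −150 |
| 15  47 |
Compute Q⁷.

tr Q = −1 and det Q = −6, so the characteristic polynomial is λ² − (−1)λ + (−6) with roots −3 and 2.
Eigenvectors give P = [[10, −3], [−3, 1]] with P⁻¹ = [[1, 3], [3, 10]], and Q = P·diag(−3, 2)·P⁻¹.
Then Q⁷ = P·diag(−2187, 128)·P⁻¹ = [[−21870, −384], [6561, 128]] · [[1, 3], [3, 10]] = [[−23022, −69450], [6945, 20963]].

[[−23022, −69450], [6945, 20963]]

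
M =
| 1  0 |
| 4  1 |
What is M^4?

[[1, 0], [16, 1]]

M = I + N where N = [[0, 0], [4, 0]] is strictly lower-triangular, so N^2 = 0.
(I + N)^4 = I + 4·N = [[1, 0], [16, 1]].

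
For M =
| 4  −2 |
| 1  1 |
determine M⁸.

tr M = 5 and det M = 6, so the characteristic polynomial is λ² − (5)λ + (6) with roots 3 and 2.
Eigenvectors give P = [[2, 1], [1, 1]] with P⁻¹ = [[1, −1], [−1, 2]], and M = P·diag(3, 2)·P⁻¹.
Then M⁸ = P·diag(6561, 256)·P⁻¹ = [[13122, 256], [6561, 256]] · [[1, −1], [−1, 2]] = [[12866, −12610], [6305, −6049]].

[[12866, −12610], [6305, −6049]]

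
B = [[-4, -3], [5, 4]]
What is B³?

B² = I (check: tr B = 0 and det B = -1), so B³ = B since 3 is odd.

[[-4, -3], [5, 4]]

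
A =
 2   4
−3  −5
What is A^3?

[[20, 28], [−21, −29]]

tr A = −3 and det A = 2, so the characteristic polynomial is λ² − (−3)λ + (2) with roots −2 and −1.
Eigenvectors give P = [[1, −4], [−1, 3]] with P⁻¹ = [[−3, −4], [−1, −1]], and A = P·diag(−2, −1)·P⁻¹.
Then A^3 = P·diag(−8, −1)·P⁻¹ = [[−8, 4], [8, −3]] · [[−3, −4], [−1, −1]] = [[20, 28], [−21, −29]].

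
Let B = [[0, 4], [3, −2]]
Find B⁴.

B² = [[12, −8], [−6, 16]]
B³ = [[−24, 64], [48, −56]]
B⁴ = [[192, −224], [−168, 304]]

[[192, −224], [−168, 304]]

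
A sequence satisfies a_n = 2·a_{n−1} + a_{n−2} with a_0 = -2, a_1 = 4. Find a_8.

1294

With companion matrix T = [[2, 1], [1, 0]], [a_n, a_{n−1}]ᵀ = T·[a_{n−1}, a_{n−2}]ᵀ, so [a_8, a_7]ᵀ = T⁷·[a_1, a_0]ᵀ.
T⁷ = [[408, 169], [169, 70]], giving [a_8, a_7]ᵀ = [[1294], [536]].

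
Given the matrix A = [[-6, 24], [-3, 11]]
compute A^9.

tr A = 5 and det A = 6, so the characteristic polynomial is λ² − (5)λ + (6) with roots 2 and 3.
Eigenvectors give P = [[-3, 8], [-1, 3]] with P⁻¹ = [[-3, 8], [-1, 3]], and A = P·diag(2, 3)·P⁻¹.
Then A^9 = P·diag(512, 19683)·P⁻¹ = [[-1536, 157464], [-512, 59049]] · [[-3, 8], [-1, 3]] = [[-152856, 460104], [-57513, 173051]].

[[-152856, 460104], [-57513, 173051]]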